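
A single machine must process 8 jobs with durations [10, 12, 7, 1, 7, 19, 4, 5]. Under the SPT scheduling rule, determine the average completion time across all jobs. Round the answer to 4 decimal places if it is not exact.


Sort jobs by processing time (SPT order): [1, 4, 5, 7, 7, 10, 12, 19]
Compute completion times sequentially:
  Job 1: processing = 1, completes at 1
  Job 2: processing = 4, completes at 5
  Job 3: processing = 5, completes at 10
  Job 4: processing = 7, completes at 17
  Job 5: processing = 7, completes at 24
  Job 6: processing = 10, completes at 34
  Job 7: processing = 12, completes at 46
  Job 8: processing = 19, completes at 65
Sum of completion times = 202
Average completion time = 202/8 = 25.25

25.25


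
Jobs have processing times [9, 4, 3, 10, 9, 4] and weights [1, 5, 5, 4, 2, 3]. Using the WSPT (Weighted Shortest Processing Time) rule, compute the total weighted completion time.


Compute p/w ratios and sort ascending (WSPT): [(3, 5), (4, 5), (4, 3), (10, 4), (9, 2), (9, 1)]
Compute weighted completion times:
  Job (p=3,w=5): C=3, w*C=5*3=15
  Job (p=4,w=5): C=7, w*C=5*7=35
  Job (p=4,w=3): C=11, w*C=3*11=33
  Job (p=10,w=4): C=21, w*C=4*21=84
  Job (p=9,w=2): C=30, w*C=2*30=60
  Job (p=9,w=1): C=39, w*C=1*39=39
Total weighted completion time = 266

266


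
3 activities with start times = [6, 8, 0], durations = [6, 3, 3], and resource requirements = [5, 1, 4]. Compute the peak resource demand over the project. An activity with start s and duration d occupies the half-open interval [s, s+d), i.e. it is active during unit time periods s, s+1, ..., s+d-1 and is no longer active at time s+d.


Each activity i is active on [start_i, start_i + duration_i).
Compute total resource usage per time slot:
  t=0: active resources = [4], total = 4
  t=1: active resources = [4], total = 4
  t=2: active resources = [4], total = 4
  t=3: active resources = [], total = 0
  t=4: active resources = [], total = 0
  t=5: active resources = [], total = 0
  t=6: active resources = [5], total = 5
  t=7: active resources = [5], total = 5
  t=8: active resources = [5, 1], total = 6
  t=9: active resources = [5, 1], total = 6
  t=10: active resources = [5, 1], total = 6
  t=11: active resources = [5], total = 5
Peak resource demand = 6

6


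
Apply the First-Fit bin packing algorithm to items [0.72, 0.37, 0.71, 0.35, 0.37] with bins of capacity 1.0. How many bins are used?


Place items sequentially using First-Fit:
  Item 0.72 -> new Bin 1
  Item 0.37 -> new Bin 2
  Item 0.71 -> new Bin 3
  Item 0.35 -> Bin 2 (now 0.72)
  Item 0.37 -> new Bin 4
Total bins used = 4

4


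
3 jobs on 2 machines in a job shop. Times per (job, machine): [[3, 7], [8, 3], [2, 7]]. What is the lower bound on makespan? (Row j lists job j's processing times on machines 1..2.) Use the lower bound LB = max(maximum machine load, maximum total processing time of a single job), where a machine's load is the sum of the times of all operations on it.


Machine loads:
  Machine 1: 3 + 8 + 2 = 13
  Machine 2: 7 + 3 + 7 = 17
Max machine load = 17
Job totals:
  Job 1: 10
  Job 2: 11
  Job 3: 9
Max job total = 11
Lower bound = max(17, 11) = 17

17


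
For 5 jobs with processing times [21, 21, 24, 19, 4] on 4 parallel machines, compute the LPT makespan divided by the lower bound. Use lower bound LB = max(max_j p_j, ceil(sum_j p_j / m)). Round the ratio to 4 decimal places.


LPT order: [24, 21, 21, 19, 4]
Machine loads after assignment: [24, 21, 21, 23]
LPT makespan = 24
Lower bound = max(max_job, ceil(total/4)) = max(24, 23) = 24
Ratio = 24 / 24 = 1.0

1.0


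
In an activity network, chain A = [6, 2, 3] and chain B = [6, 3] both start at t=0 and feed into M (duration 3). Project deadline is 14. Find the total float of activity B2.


Forward pass: ES(B2) = sum of predecessors on chain B = 6
EF = ES + duration = 6 + 3 = 9
Backward pass: LF(M) = deadline = 14; LS(M) = 14 - 3 = 11
LF(B2) = LS(M) - sum(successors on chain B) = 11 - 0 = 11
LS = LF - duration = 11 - 3 = 8
Total float = LS - ES = 8 - 6 = 2

2


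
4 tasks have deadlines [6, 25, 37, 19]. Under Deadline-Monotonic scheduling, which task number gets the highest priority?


Sort tasks by relative deadline (ascending):
  Task 1: deadline = 6
  Task 4: deadline = 19
  Task 2: deadline = 25
  Task 3: deadline = 37
Priority order (highest first): [1, 4, 2, 3]
Highest priority task = 1

1


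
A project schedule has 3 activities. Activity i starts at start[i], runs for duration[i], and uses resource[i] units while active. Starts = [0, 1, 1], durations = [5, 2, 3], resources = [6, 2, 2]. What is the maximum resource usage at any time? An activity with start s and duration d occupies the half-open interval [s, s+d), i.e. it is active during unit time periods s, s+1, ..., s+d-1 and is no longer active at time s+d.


Each activity i is active on [start_i, start_i + duration_i).
Compute total resource usage per time slot:
  t=0: active resources = [6], total = 6
  t=1: active resources = [6, 2, 2], total = 10
  t=2: active resources = [6, 2, 2], total = 10
  t=3: active resources = [6, 2], total = 8
  t=4: active resources = [6], total = 6
Peak resource demand = 10

10


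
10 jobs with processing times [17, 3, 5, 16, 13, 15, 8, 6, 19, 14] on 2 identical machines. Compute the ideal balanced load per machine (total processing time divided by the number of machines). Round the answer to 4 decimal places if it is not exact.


Total processing time = 17 + 3 + 5 + 16 + 13 + 15 + 8 + 6 + 19 + 14 = 116
Number of machines = 2
Ideal balanced load = 116 / 2 = 58.0

58.0


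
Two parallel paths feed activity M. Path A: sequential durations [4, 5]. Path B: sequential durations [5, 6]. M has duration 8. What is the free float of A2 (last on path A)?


ES(A2) = sum of predecessors on chain A = 4
EF(A2) = ES + duration = 4 + 5 = 9
Successor of A2 is M. ES(M) = max(sum(A), sum(B)) = max(9, 11) = 11
Free float = ES(successor) - EF(current) = 11 - 9 = 2

2


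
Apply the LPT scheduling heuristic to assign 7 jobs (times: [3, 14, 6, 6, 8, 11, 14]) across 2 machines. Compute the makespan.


Sort jobs in decreasing order (LPT): [14, 14, 11, 8, 6, 6, 3]
Assign each job to the least loaded machine:
  Machine 1: jobs [14, 11, 6], load = 31
  Machine 2: jobs [14, 8, 6, 3], load = 31
Makespan = max load = 31

31


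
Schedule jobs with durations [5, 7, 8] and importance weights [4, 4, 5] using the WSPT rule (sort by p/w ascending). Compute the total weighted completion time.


Compute p/w ratios and sort ascending (WSPT): [(5, 4), (8, 5), (7, 4)]
Compute weighted completion times:
  Job (p=5,w=4): C=5, w*C=4*5=20
  Job (p=8,w=5): C=13, w*C=5*13=65
  Job (p=7,w=4): C=20, w*C=4*20=80
Total weighted completion time = 165

165


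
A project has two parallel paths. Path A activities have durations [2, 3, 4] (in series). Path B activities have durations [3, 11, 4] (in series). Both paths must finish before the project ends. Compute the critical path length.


Path A total = 2 + 3 + 4 = 9
Path B total = 3 + 11 + 4 = 18
Critical path = longest path = max(9, 18) = 18

18


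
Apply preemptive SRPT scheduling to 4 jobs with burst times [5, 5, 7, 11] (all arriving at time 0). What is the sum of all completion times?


Since all jobs arrive at t=0, SRPT equals SPT ordering.
SPT order: [5, 5, 7, 11]
Completion times:
  Job 1: p=5, C=5
  Job 2: p=5, C=10
  Job 3: p=7, C=17
  Job 4: p=11, C=28
Total completion time = 5 + 10 + 17 + 28 = 60

60


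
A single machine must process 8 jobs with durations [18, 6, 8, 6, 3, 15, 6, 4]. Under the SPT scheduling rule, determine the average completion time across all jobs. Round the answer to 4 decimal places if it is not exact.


Sort jobs by processing time (SPT order): [3, 4, 6, 6, 6, 8, 15, 18]
Compute completion times sequentially:
  Job 1: processing = 3, completes at 3
  Job 2: processing = 4, completes at 7
  Job 3: processing = 6, completes at 13
  Job 4: processing = 6, completes at 19
  Job 5: processing = 6, completes at 25
  Job 6: processing = 8, completes at 33
  Job 7: processing = 15, completes at 48
  Job 8: processing = 18, completes at 66
Sum of completion times = 214
Average completion time = 214/8 = 26.75

26.75


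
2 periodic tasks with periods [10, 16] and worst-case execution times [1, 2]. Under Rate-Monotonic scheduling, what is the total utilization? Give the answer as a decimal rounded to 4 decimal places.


Compute individual utilizations (exact fractions):
  Task 1: C/T = 1/10 (approx. 0.1)
  Task 2: C/T = 2/16 = 1/8 (approx. 0.125)
Total utilization U = 1/10 + 1/8 = 9/40
Rounded to 4 decimal places: U = 0.2250
RM (Liu & Layland) bound for 2 tasks = 0.828427; compare with U = 9/40 (approx. 0.225000)
U <= bound, so schedulable by RM sufficient condition.

0.2250


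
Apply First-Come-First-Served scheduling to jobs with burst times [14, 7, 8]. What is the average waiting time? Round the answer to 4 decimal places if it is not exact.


FCFS order (as given): [14, 7, 8]
Waiting times:
  Job 1: wait = 0
  Job 2: wait = 14
  Job 3: wait = 21
Sum of waiting times = 35
Average waiting time = 35/3 = 11.6667

11.6667


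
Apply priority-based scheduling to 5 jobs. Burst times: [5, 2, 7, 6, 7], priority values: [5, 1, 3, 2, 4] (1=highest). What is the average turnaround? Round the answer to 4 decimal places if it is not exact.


Sort by priority (ascending = highest first):
Order: [(1, 2), (2, 6), (3, 7), (4, 7), (5, 5)]
Completion times:
  Priority 1, burst=2, C=2
  Priority 2, burst=6, C=8
  Priority 3, burst=7, C=15
  Priority 4, burst=7, C=22
  Priority 5, burst=5, C=27
Average turnaround = 74/5 = 14.8

14.8


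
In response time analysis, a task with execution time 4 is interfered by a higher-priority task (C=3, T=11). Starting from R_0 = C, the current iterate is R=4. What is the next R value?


R_next = C + ceil(R_prev / T_hp) * C_hp
ceil(4 / 11) = ceil(0.3636) = 1
Interference = 1 * 3 = 3
R_next = 4 + 3 = 7

7


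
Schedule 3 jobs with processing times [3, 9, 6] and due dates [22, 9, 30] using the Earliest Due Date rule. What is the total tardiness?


Sort by due date (EDD order): [(9, 9), (3, 22), (6, 30)]
Compute completion times and tardiness:
  Job 1: p=9, d=9, C=9, tardiness=max(0,9-9)=0
  Job 2: p=3, d=22, C=12, tardiness=max(0,12-22)=0
  Job 3: p=6, d=30, C=18, tardiness=max(0,18-30)=0
Total tardiness = 0

0


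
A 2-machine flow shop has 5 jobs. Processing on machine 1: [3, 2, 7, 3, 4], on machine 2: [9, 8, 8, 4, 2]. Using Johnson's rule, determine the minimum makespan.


Apply Johnson's rule:
  Group 1 (a <= b): [(2, 2, 8), (1, 3, 9), (4, 3, 4), (3, 7, 8)]
  Group 2 (a > b): [(5, 4, 2)]
Optimal job order: [2, 1, 4, 3, 5]
Schedule:
  Job 2: M1 done at 2, M2 done at 10
  Job 1: M1 done at 5, M2 done at 19
  Job 4: M1 done at 8, M2 done at 23
  Job 3: M1 done at 15, M2 done at 31
  Job 5: M1 done at 19, M2 done at 33
Makespan = 33

33


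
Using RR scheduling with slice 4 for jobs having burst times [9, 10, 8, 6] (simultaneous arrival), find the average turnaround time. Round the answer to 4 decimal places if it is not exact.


Time quantum = 4
Execution trace:
  J1 runs 4 units, time = 4
  J2 runs 4 units, time = 8
  J3 runs 4 units, time = 12
  J4 runs 4 units, time = 16
  J1 runs 4 units, time = 20
  J2 runs 4 units, time = 24
  J3 runs 4 units, time = 28
  J4 runs 2 units, time = 30
  J1 runs 1 units, time = 31
  J2 runs 2 units, time = 33
Finish times: [31, 33, 28, 30]
Average turnaround = 122/4 = 30.5

30.5


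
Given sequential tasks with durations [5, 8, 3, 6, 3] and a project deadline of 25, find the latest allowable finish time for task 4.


LF(activity 4) = deadline - sum of successor durations
Successors: activities 5 through 5 with durations [3]
Sum of successor durations = 3
LF = 25 - 3 = 22

22


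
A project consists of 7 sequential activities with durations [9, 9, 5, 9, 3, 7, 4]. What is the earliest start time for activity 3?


Activity 3 starts after activities 1 through 2 complete.
Predecessor durations: [9, 9]
ES = 9 + 9 = 18

18


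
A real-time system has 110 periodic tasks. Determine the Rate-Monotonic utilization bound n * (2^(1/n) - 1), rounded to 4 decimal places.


Compute 2^(1/110) = 1.0063212332
Subtract 1: 1.0063212332 - 1 = 0.0063212332
Multiply by n: 110 * 0.0063212332 = 0.6953356520
Round to 4 dp: 0.6953

0.6953


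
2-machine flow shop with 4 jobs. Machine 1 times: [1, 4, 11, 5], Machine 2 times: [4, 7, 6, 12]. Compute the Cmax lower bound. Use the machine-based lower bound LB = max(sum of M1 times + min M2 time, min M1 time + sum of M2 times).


LB1 = sum(M1 times) + min(M2 times) = 21 + 4 = 25
LB2 = min(M1 times) + sum(M2 times) = 1 + 29 = 30
Lower bound = max(LB1, LB2) = max(25, 30) = 30

30


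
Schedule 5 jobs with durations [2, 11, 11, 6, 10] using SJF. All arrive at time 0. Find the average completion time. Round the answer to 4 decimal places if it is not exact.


SJF order (ascending): [2, 6, 10, 11, 11]
Completion times:
  Job 1: burst=2, C=2
  Job 2: burst=6, C=8
  Job 3: burst=10, C=18
  Job 4: burst=11, C=29
  Job 5: burst=11, C=40
Average completion = 97/5 = 19.4

19.4


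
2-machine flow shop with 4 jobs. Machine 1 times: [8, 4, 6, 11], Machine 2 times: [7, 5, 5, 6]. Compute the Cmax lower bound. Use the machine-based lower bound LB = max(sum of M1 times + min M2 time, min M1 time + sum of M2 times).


LB1 = sum(M1 times) + min(M2 times) = 29 + 5 = 34
LB2 = min(M1 times) + sum(M2 times) = 4 + 23 = 27
Lower bound = max(LB1, LB2) = max(34, 27) = 34

34


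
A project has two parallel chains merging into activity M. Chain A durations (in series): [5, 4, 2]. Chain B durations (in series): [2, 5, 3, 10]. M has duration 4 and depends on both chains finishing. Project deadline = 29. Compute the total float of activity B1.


Forward pass: ES(B1) = sum of predecessors on chain B = 0
EF = ES + duration = 0 + 2 = 2
Backward pass: LF(M) = deadline = 29; LS(M) = 29 - 4 = 25
LF(B1) = LS(M) - sum(successors on chain B) = 25 - 18 = 7
LS = LF - duration = 7 - 2 = 5
Total float = LS - ES = 5 - 0 = 5

5


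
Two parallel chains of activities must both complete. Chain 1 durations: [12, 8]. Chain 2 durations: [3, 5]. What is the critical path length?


Path A total = 12 + 8 = 20
Path B total = 3 + 5 = 8
Critical path = longest path = max(20, 8) = 20

20


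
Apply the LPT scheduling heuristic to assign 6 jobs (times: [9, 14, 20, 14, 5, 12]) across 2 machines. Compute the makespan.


Sort jobs in decreasing order (LPT): [20, 14, 14, 12, 9, 5]
Assign each job to the least loaded machine:
  Machine 1: jobs [20, 12, 5], load = 37
  Machine 2: jobs [14, 14, 9], load = 37
Makespan = max load = 37

37


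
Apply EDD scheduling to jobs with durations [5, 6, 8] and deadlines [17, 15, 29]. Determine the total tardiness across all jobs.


Sort by due date (EDD order): [(6, 15), (5, 17), (8, 29)]
Compute completion times and tardiness:
  Job 1: p=6, d=15, C=6, tardiness=max(0,6-15)=0
  Job 2: p=5, d=17, C=11, tardiness=max(0,11-17)=0
  Job 3: p=8, d=29, C=19, tardiness=max(0,19-29)=0
Total tardiness = 0

0


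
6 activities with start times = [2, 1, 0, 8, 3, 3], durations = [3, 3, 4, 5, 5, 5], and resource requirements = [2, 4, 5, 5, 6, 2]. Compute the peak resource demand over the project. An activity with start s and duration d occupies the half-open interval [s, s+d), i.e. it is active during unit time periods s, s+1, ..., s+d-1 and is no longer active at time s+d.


Each activity i is active on [start_i, start_i + duration_i).
Compute total resource usage per time slot:
  t=0: active resources = [5], total = 5
  t=1: active resources = [4, 5], total = 9
  t=2: active resources = [2, 4, 5], total = 11
  t=3: active resources = [2, 4, 5, 6, 2], total = 19
  t=4: active resources = [2, 6, 2], total = 10
  t=5: active resources = [6, 2], total = 8
  t=6: active resources = [6, 2], total = 8
  t=7: active resources = [6, 2], total = 8
  t=8: active resources = [5], total = 5
  t=9: active resources = [5], total = 5
  t=10: active resources = [5], total = 5
  t=11: active resources = [5], total = 5
  t=12: active resources = [5], total = 5
Peak resource demand = 19

19


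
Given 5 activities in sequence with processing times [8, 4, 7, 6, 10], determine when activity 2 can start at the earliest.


Activity 2 starts after activities 1 through 1 complete.
Predecessor durations: [8]
ES = 8 = 8

8


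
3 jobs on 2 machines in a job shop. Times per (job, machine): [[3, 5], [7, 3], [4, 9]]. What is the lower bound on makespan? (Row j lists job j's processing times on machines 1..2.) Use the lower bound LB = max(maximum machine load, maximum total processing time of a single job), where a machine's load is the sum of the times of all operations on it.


Machine loads:
  Machine 1: 3 + 7 + 4 = 14
  Machine 2: 5 + 3 + 9 = 17
Max machine load = 17
Job totals:
  Job 1: 8
  Job 2: 10
  Job 3: 13
Max job total = 13
Lower bound = max(17, 13) = 17

17


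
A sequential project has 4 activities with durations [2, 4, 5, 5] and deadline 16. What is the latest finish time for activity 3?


LF(activity 3) = deadline - sum of successor durations
Successors: activities 4 through 4 with durations [5]
Sum of successor durations = 5
LF = 16 - 5 = 11

11


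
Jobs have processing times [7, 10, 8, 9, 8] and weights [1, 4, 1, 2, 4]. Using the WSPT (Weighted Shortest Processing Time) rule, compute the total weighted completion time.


Compute p/w ratios and sort ascending (WSPT): [(8, 4), (10, 4), (9, 2), (7, 1), (8, 1)]
Compute weighted completion times:
  Job (p=8,w=4): C=8, w*C=4*8=32
  Job (p=10,w=4): C=18, w*C=4*18=72
  Job (p=9,w=2): C=27, w*C=2*27=54
  Job (p=7,w=1): C=34, w*C=1*34=34
  Job (p=8,w=1): C=42, w*C=1*42=42
Total weighted completion time = 234

234


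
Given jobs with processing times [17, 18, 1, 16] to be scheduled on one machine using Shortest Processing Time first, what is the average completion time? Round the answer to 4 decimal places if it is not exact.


Sort jobs by processing time (SPT order): [1, 16, 17, 18]
Compute completion times sequentially:
  Job 1: processing = 1, completes at 1
  Job 2: processing = 16, completes at 17
  Job 3: processing = 17, completes at 34
  Job 4: processing = 18, completes at 52
Sum of completion times = 104
Average completion time = 104/4 = 26.0

26.0


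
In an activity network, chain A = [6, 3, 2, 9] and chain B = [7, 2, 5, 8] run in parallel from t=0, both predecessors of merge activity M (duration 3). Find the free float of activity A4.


ES(A4) = sum of predecessors on chain A = 11
EF(A4) = ES + duration = 11 + 9 = 20
Successor of A4 is M. ES(M) = max(sum(A), sum(B)) = max(20, 22) = 22
Free float = ES(successor) - EF(current) = 22 - 20 = 2

2


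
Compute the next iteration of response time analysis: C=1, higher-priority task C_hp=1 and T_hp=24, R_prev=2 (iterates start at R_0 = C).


R_next = C + ceil(R_prev / T_hp) * C_hp
ceil(2 / 24) = ceil(0.0833) = 1
Interference = 1 * 1 = 1
R_next = 1 + 1 = 2
R_next = R_prev, so the iteration has converged (response time = 2).

2


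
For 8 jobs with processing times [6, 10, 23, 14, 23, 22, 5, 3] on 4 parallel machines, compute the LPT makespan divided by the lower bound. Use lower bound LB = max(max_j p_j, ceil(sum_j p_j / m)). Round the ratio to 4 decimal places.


LPT order: [23, 23, 22, 14, 10, 6, 5, 3]
Machine loads after assignment: [28, 26, 28, 24]
LPT makespan = 28
Lower bound = max(max_job, ceil(total/4)) = max(23, 27) = 27
Ratio = 28 / 27 = 1.037

1.037


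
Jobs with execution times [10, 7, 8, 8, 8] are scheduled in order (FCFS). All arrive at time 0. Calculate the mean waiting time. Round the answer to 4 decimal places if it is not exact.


FCFS order (as given): [10, 7, 8, 8, 8]
Waiting times:
  Job 1: wait = 0
  Job 2: wait = 10
  Job 3: wait = 17
  Job 4: wait = 25
  Job 5: wait = 33
Sum of waiting times = 85
Average waiting time = 85/5 = 17.0

17.0


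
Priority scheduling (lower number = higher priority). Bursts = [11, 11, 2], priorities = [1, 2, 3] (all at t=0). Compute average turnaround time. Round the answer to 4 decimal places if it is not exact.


Sort by priority (ascending = highest first):
Order: [(1, 11), (2, 11), (3, 2)]
Completion times:
  Priority 1, burst=11, C=11
  Priority 2, burst=11, C=22
  Priority 3, burst=2, C=24
Average turnaround = 57/3 = 19.0

19.0


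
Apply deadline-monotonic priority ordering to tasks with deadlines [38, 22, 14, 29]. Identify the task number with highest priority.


Sort tasks by relative deadline (ascending):
  Task 3: deadline = 14
  Task 2: deadline = 22
  Task 4: deadline = 29
  Task 1: deadline = 38
Priority order (highest first): [3, 2, 4, 1]
Highest priority task = 3

3


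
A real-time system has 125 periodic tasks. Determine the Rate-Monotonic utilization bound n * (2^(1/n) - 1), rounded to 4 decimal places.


Compute 2^(1/125) = 1.0055605804
Subtract 1: 1.0055605804 - 1 = 0.0055605804
Multiply by n: 125 * 0.0055605804 = 0.6950725500
Round to 4 dp: 0.6951

0.6951


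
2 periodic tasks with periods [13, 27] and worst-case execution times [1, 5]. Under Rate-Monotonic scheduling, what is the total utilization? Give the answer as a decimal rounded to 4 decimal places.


Compute individual utilizations (exact fractions):
  Task 1: C/T = 1/13 (approx. 0.0769)
  Task 2: C/T = 5/27 (approx. 0.1852)
Total utilization U = 1/13 + 5/27 = 92/351
Rounded to 4 decimal places: U = 0.2621
RM (Liu & Layland) bound for 2 tasks = 0.828427; compare with U = 92/351 (approx. 0.262108)
U <= bound, so schedulable by RM sufficient condition.

0.2621


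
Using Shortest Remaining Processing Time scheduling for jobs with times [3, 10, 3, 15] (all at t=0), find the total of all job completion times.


Since all jobs arrive at t=0, SRPT equals SPT ordering.
SPT order: [3, 3, 10, 15]
Completion times:
  Job 1: p=3, C=3
  Job 2: p=3, C=6
  Job 3: p=10, C=16
  Job 4: p=15, C=31
Total completion time = 3 + 6 + 16 + 31 = 56

56


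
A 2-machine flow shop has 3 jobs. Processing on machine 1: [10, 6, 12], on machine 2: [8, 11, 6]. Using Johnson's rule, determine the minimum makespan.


Apply Johnson's rule:
  Group 1 (a <= b): [(2, 6, 11)]
  Group 2 (a > b): [(1, 10, 8), (3, 12, 6)]
Optimal job order: [2, 1, 3]
Schedule:
  Job 2: M1 done at 6, M2 done at 17
  Job 1: M1 done at 16, M2 done at 25
  Job 3: M1 done at 28, M2 done at 34
Makespan = 34

34


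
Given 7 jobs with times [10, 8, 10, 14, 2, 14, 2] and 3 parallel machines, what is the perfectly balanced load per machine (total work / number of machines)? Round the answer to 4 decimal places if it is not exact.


Total processing time = 10 + 8 + 10 + 14 + 2 + 14 + 2 = 60
Number of machines = 3
Ideal balanced load = 60 / 3 = 20.0

20.0


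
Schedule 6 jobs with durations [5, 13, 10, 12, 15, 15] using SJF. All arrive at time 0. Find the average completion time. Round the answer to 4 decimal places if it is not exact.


SJF order (ascending): [5, 10, 12, 13, 15, 15]
Completion times:
  Job 1: burst=5, C=5
  Job 2: burst=10, C=15
  Job 3: burst=12, C=27
  Job 4: burst=13, C=40
  Job 5: burst=15, C=55
  Job 6: burst=15, C=70
Average completion = 212/6 = 35.3333

35.3333


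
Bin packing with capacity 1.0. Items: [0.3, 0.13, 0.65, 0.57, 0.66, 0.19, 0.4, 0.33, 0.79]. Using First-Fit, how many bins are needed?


Place items sequentially using First-Fit:
  Item 0.3 -> new Bin 1
  Item 0.13 -> Bin 1 (now 0.43)
  Item 0.65 -> new Bin 2
  Item 0.57 -> Bin 1 (now 1.0)
  Item 0.66 -> new Bin 3
  Item 0.19 -> Bin 2 (now 0.84)
  Item 0.4 -> new Bin 4
  Item 0.33 -> Bin 3 (now 0.99)
  Item 0.79 -> new Bin 5
Total bins used = 5

5


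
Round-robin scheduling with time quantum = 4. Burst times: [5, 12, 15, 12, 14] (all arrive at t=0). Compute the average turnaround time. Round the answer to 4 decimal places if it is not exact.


Time quantum = 4
Execution trace:
  J1 runs 4 units, time = 4
  J2 runs 4 units, time = 8
  J3 runs 4 units, time = 12
  J4 runs 4 units, time = 16
  J5 runs 4 units, time = 20
  J1 runs 1 units, time = 21
  J2 runs 4 units, time = 25
  J3 runs 4 units, time = 29
  J4 runs 4 units, time = 33
  J5 runs 4 units, time = 37
  J2 runs 4 units, time = 41
  J3 runs 4 units, time = 45
  J4 runs 4 units, time = 49
  J5 runs 4 units, time = 53
  J3 runs 3 units, time = 56
  J5 runs 2 units, time = 58
Finish times: [21, 41, 56, 49, 58]
Average turnaround = 225/5 = 45.0

45.0


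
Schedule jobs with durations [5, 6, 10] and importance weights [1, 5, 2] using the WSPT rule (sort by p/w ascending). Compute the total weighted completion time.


Compute p/w ratios and sort ascending (WSPT): [(6, 5), (5, 1), (10, 2)]
Compute weighted completion times:
  Job (p=6,w=5): C=6, w*C=5*6=30
  Job (p=5,w=1): C=11, w*C=1*11=11
  Job (p=10,w=2): C=21, w*C=2*21=42
Total weighted completion time = 83

83


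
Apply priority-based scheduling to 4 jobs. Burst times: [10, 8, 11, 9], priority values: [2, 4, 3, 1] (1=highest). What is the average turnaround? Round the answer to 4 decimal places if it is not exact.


Sort by priority (ascending = highest first):
Order: [(1, 9), (2, 10), (3, 11), (4, 8)]
Completion times:
  Priority 1, burst=9, C=9
  Priority 2, burst=10, C=19
  Priority 3, burst=11, C=30
  Priority 4, burst=8, C=38
Average turnaround = 96/4 = 24.0

24.0


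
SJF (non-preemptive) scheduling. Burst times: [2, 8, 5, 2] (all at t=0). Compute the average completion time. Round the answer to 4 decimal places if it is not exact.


SJF order (ascending): [2, 2, 5, 8]
Completion times:
  Job 1: burst=2, C=2
  Job 2: burst=2, C=4
  Job 3: burst=5, C=9
  Job 4: burst=8, C=17
Average completion = 32/4 = 8.0

8.0


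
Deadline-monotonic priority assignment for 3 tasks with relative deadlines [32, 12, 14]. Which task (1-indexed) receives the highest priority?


Sort tasks by relative deadline (ascending):
  Task 2: deadline = 12
  Task 3: deadline = 14
  Task 1: deadline = 32
Priority order (highest first): [2, 3, 1]
Highest priority task = 2

2


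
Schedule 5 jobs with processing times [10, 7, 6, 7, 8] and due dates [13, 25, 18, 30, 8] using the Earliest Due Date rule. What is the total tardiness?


Sort by due date (EDD order): [(8, 8), (10, 13), (6, 18), (7, 25), (7, 30)]
Compute completion times and tardiness:
  Job 1: p=8, d=8, C=8, tardiness=max(0,8-8)=0
  Job 2: p=10, d=13, C=18, tardiness=max(0,18-13)=5
  Job 3: p=6, d=18, C=24, tardiness=max(0,24-18)=6
  Job 4: p=7, d=25, C=31, tardiness=max(0,31-25)=6
  Job 5: p=7, d=30, C=38, tardiness=max(0,38-30)=8
Total tardiness = 25

25


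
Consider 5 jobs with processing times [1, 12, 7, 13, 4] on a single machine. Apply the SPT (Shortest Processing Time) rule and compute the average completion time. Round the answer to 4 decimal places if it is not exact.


Sort jobs by processing time (SPT order): [1, 4, 7, 12, 13]
Compute completion times sequentially:
  Job 1: processing = 1, completes at 1
  Job 2: processing = 4, completes at 5
  Job 3: processing = 7, completes at 12
  Job 4: processing = 12, completes at 24
  Job 5: processing = 13, completes at 37
Sum of completion times = 79
Average completion time = 79/5 = 15.8

15.8


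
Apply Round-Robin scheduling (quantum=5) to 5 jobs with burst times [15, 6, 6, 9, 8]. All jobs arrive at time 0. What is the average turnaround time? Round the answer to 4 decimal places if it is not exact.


Time quantum = 5
Execution trace:
  J1 runs 5 units, time = 5
  J2 runs 5 units, time = 10
  J3 runs 5 units, time = 15
  J4 runs 5 units, time = 20
  J5 runs 5 units, time = 25
  J1 runs 5 units, time = 30
  J2 runs 1 units, time = 31
  J3 runs 1 units, time = 32
  J4 runs 4 units, time = 36
  J5 runs 3 units, time = 39
  J1 runs 5 units, time = 44
Finish times: [44, 31, 32, 36, 39]
Average turnaround = 182/5 = 36.4

36.4


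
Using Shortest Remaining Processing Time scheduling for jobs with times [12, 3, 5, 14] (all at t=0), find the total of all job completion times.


Since all jobs arrive at t=0, SRPT equals SPT ordering.
SPT order: [3, 5, 12, 14]
Completion times:
  Job 1: p=3, C=3
  Job 2: p=5, C=8
  Job 3: p=12, C=20
  Job 4: p=14, C=34
Total completion time = 3 + 8 + 20 + 34 = 65

65


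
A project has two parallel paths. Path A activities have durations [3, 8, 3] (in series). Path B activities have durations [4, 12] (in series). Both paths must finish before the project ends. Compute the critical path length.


Path A total = 3 + 8 + 3 = 14
Path B total = 4 + 12 = 16
Critical path = longest path = max(14, 16) = 16

16


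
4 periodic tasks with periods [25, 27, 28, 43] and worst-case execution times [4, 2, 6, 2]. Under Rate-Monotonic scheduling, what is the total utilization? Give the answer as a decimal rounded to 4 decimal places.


Compute individual utilizations (exact fractions):
  Task 1: C/T = 4/25 (approx. 0.16)
  Task 2: C/T = 2/27 (approx. 0.0741)
  Task 3: C/T = 6/28 = 3/14 (approx. 0.2143)
  Task 4: C/T = 2/43 (approx. 0.0465)
Total utilization U = 4/25 + 2/27 + 3/14 + 2/43 = 201091/406350
Rounded to 4 decimal places: U = 0.4949
RM (Liu & Layland) bound for 4 tasks = 0.756828; compare with U = 201091/406350 (approx. 0.494871)
U <= bound, so schedulable by RM sufficient condition.

0.4949


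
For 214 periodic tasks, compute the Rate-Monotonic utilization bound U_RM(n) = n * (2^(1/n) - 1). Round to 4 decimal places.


Compute 2^(1/214) = 1.0032442568
Subtract 1: 1.0032442568 - 1 = 0.0032442568
Multiply by n: 214 * 0.0032442568 = 0.6942709552
Round to 4 dp: 0.6943

0.6943


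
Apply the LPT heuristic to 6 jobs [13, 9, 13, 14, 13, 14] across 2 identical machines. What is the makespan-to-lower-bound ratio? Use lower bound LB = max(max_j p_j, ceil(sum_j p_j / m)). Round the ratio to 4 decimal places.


LPT order: [14, 14, 13, 13, 13, 9]
Machine loads after assignment: [40, 36]
LPT makespan = 40
Lower bound = max(max_job, ceil(total/2)) = max(14, 38) = 38
Ratio = 40 / 38 = 1.0526

1.0526


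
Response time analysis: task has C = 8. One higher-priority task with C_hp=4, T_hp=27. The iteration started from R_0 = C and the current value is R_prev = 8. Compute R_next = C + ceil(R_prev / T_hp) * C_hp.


R_next = C + ceil(R_prev / T_hp) * C_hp
ceil(8 / 27) = ceil(0.2963) = 1
Interference = 1 * 4 = 4
R_next = 8 + 4 = 12

12


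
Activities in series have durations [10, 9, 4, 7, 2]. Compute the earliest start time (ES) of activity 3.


Activity 3 starts after activities 1 through 2 complete.
Predecessor durations: [10, 9]
ES = 10 + 9 = 19

19


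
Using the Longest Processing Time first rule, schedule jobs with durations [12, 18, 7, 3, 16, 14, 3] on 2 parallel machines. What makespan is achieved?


Sort jobs in decreasing order (LPT): [18, 16, 14, 12, 7, 3, 3]
Assign each job to the least loaded machine:
  Machine 1: jobs [18, 12, 7], load = 37
  Machine 2: jobs [16, 14, 3, 3], load = 36
Makespan = max load = 37

37


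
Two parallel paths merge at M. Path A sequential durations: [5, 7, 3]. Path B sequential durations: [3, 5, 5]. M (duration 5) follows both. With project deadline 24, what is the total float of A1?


Forward pass: ES(A1) = sum of predecessors on chain A = 0
EF = ES + duration = 0 + 5 = 5
Backward pass: LF(M) = deadline = 24; LS(M) = 24 - 5 = 19
LF(A1) = LS(M) - sum(successors on chain A) = 19 - 10 = 9
LS = LF - duration = 9 - 5 = 4
Total float = LS - ES = 4 - 0 = 4

4


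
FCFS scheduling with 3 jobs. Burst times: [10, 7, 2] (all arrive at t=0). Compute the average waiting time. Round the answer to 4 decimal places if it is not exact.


FCFS order (as given): [10, 7, 2]
Waiting times:
  Job 1: wait = 0
  Job 2: wait = 10
  Job 3: wait = 17
Sum of waiting times = 27
Average waiting time = 27/3 = 9.0

9.0


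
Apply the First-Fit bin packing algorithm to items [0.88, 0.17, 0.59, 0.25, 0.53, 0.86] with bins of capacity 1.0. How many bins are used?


Place items sequentially using First-Fit:
  Item 0.88 -> new Bin 1
  Item 0.17 -> new Bin 2
  Item 0.59 -> Bin 2 (now 0.76)
  Item 0.25 -> new Bin 3
  Item 0.53 -> Bin 3 (now 0.78)
  Item 0.86 -> new Bin 4
Total bins used = 4

4


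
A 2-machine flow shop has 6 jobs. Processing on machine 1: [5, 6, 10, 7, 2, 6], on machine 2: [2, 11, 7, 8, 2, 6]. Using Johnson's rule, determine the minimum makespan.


Apply Johnson's rule:
  Group 1 (a <= b): [(5, 2, 2), (2, 6, 11), (6, 6, 6), (4, 7, 8)]
  Group 2 (a > b): [(3, 10, 7), (1, 5, 2)]
Optimal job order: [5, 2, 6, 4, 3, 1]
Schedule:
  Job 5: M1 done at 2, M2 done at 4
  Job 2: M1 done at 8, M2 done at 19
  Job 6: M1 done at 14, M2 done at 25
  Job 4: M1 done at 21, M2 done at 33
  Job 3: M1 done at 31, M2 done at 40
  Job 1: M1 done at 36, M2 done at 42
Makespan = 42

42


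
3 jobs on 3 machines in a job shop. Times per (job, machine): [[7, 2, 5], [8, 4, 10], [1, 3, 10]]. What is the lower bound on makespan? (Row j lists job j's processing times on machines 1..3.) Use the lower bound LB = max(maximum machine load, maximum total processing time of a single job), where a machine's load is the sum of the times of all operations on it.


Machine loads:
  Machine 1: 7 + 8 + 1 = 16
  Machine 2: 2 + 4 + 3 = 9
  Machine 3: 5 + 10 + 10 = 25
Max machine load = 25
Job totals:
  Job 1: 14
  Job 2: 22
  Job 3: 14
Max job total = 22
Lower bound = max(25, 22) = 25

25


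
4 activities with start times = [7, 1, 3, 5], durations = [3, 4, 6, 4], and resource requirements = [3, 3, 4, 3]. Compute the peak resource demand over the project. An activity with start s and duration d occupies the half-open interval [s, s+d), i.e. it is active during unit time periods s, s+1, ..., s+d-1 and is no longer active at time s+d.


Each activity i is active on [start_i, start_i + duration_i).
Compute total resource usage per time slot:
  t=0: active resources = [], total = 0
  t=1: active resources = [3], total = 3
  t=2: active resources = [3], total = 3
  t=3: active resources = [3, 4], total = 7
  t=4: active resources = [3, 4], total = 7
  t=5: active resources = [4, 3], total = 7
  t=6: active resources = [4, 3], total = 7
  t=7: active resources = [3, 4, 3], total = 10
  t=8: active resources = [3, 4, 3], total = 10
  t=9: active resources = [3], total = 3
Peak resource demand = 10

10


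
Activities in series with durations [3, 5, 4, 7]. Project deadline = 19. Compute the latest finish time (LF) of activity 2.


LF(activity 2) = deadline - sum of successor durations
Successors: activities 3 through 4 with durations [4, 7]
Sum of successor durations = 11
LF = 19 - 11 = 8

8


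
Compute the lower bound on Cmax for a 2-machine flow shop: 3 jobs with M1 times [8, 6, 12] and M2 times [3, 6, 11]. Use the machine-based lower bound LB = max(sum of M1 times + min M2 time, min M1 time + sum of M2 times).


LB1 = sum(M1 times) + min(M2 times) = 26 + 3 = 29
LB2 = min(M1 times) + sum(M2 times) = 6 + 20 = 26
Lower bound = max(LB1, LB2) = max(29, 26) = 29

29


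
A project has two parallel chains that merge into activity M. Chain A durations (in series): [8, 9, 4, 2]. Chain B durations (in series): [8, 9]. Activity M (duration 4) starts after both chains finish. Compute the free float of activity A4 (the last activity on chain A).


ES(A4) = sum of predecessors on chain A = 21
EF(A4) = ES + duration = 21 + 2 = 23
Successor of A4 is M. ES(M) = max(sum(A), sum(B)) = max(23, 17) = 23
Free float = ES(successor) - EF(current) = 23 - 23 = 0

0


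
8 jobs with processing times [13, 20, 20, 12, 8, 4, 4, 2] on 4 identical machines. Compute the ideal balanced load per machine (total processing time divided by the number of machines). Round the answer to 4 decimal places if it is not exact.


Total processing time = 13 + 20 + 20 + 12 + 8 + 4 + 4 + 2 = 83
Number of machines = 4
Ideal balanced load = 83 / 4 = 20.75

20.75


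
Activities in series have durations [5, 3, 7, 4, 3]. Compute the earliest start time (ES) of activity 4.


Activity 4 starts after activities 1 through 3 complete.
Predecessor durations: [5, 3, 7]
ES = 5 + 3 + 7 = 15

15


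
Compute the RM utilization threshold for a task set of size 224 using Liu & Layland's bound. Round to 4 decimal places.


Compute 2^(1/224) = 1.0030991997
Subtract 1: 1.0030991997 - 1 = 0.0030991997
Multiply by n: 224 * 0.0030991997 = 0.6942207328
Round to 4 dp: 0.6942

0.6942


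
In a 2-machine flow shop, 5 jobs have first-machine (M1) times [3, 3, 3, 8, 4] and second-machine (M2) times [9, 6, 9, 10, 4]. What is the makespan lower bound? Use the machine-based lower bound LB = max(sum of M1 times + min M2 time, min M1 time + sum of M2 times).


LB1 = sum(M1 times) + min(M2 times) = 21 + 4 = 25
LB2 = min(M1 times) + sum(M2 times) = 3 + 38 = 41
Lower bound = max(LB1, LB2) = max(25, 41) = 41

41


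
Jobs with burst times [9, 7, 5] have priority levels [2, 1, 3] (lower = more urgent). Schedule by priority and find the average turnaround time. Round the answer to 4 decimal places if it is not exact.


Sort by priority (ascending = highest first):
Order: [(1, 7), (2, 9), (3, 5)]
Completion times:
  Priority 1, burst=7, C=7
  Priority 2, burst=9, C=16
  Priority 3, burst=5, C=21
Average turnaround = 44/3 = 14.6667

14.6667


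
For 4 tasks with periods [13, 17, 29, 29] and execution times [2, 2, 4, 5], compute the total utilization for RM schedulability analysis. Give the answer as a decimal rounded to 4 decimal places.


Compute individual utilizations (exact fractions):
  Task 1: C/T = 2/13 (approx. 0.1538)
  Task 2: C/T = 2/17 (approx. 0.1176)
  Task 3: C/T = 4/29 (approx. 0.1379)
  Task 4: C/T = 5/29 (approx. 0.1724)
Total utilization U = 2/13 + 2/17 + 4/29 + 5/29 = 3729/6409
Rounded to 4 decimal places: U = 0.5818
RM (Liu & Layland) bound for 4 tasks = 0.756828; compare with U = 3729/6409 (approx. 0.581838)
U <= bound, so schedulable by RM sufficient condition.

0.5818


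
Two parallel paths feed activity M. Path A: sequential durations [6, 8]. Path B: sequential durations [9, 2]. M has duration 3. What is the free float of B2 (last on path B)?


ES(B2) = sum of predecessors on chain B = 9
EF(B2) = ES + duration = 9 + 2 = 11
Successor of B2 is M. ES(M) = max(sum(A), sum(B)) = max(14, 11) = 14
Free float = ES(successor) - EF(current) = 14 - 11 = 3

3


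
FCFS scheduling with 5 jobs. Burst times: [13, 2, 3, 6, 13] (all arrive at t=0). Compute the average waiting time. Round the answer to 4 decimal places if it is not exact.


FCFS order (as given): [13, 2, 3, 6, 13]
Waiting times:
  Job 1: wait = 0
  Job 2: wait = 13
  Job 3: wait = 15
  Job 4: wait = 18
  Job 5: wait = 24
Sum of waiting times = 70
Average waiting time = 70/5 = 14.0

14.0


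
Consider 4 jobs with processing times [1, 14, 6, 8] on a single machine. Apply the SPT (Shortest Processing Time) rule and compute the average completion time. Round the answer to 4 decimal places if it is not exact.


Sort jobs by processing time (SPT order): [1, 6, 8, 14]
Compute completion times sequentially:
  Job 1: processing = 1, completes at 1
  Job 2: processing = 6, completes at 7
  Job 3: processing = 8, completes at 15
  Job 4: processing = 14, completes at 29
Sum of completion times = 52
Average completion time = 52/4 = 13.0

13.0


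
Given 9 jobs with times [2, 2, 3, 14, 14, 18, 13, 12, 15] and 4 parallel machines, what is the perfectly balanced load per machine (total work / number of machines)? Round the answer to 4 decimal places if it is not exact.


Total processing time = 2 + 2 + 3 + 14 + 14 + 18 + 13 + 12 + 15 = 93
Number of machines = 4
Ideal balanced load = 93 / 4 = 23.25

23.25


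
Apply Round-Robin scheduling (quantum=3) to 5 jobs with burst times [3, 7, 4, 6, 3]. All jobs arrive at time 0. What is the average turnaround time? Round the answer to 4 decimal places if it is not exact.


Time quantum = 3
Execution trace:
  J1 runs 3 units, time = 3
  J2 runs 3 units, time = 6
  J3 runs 3 units, time = 9
  J4 runs 3 units, time = 12
  J5 runs 3 units, time = 15
  J2 runs 3 units, time = 18
  J3 runs 1 units, time = 19
  J4 runs 3 units, time = 22
  J2 runs 1 units, time = 23
Finish times: [3, 23, 19, 22, 15]
Average turnaround = 82/5 = 16.4

16.4
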